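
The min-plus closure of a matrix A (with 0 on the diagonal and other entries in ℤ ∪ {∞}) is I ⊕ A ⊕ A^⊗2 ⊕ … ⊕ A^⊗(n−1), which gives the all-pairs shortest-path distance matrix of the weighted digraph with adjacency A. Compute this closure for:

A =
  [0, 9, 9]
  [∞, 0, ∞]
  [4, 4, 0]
Closure =
  [0, 9, 9]
  [∞, 0, ∞]
  [4, 4, 0]

This is the Floyd-Warshall all-pairs shortest-path computation. For each intermediate vertex k = 0, 1, …, 2, update dist[i][j] ← min(dist[i][j], dist[i][k] + dist[k][j]). The final matrix gives, for each (i, j), the minimum total weight of any directed path from i to j (possibly empty when i = j).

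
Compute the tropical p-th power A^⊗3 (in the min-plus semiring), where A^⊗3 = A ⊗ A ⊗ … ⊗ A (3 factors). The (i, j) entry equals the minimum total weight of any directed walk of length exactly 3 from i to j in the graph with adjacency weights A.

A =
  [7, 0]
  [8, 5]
A^⊗3 =
  [13, 8]
  [16, 13]

Each entry (A^⊗3)_ij equals the minimum over all length-3 walks i = v_0 → v_1 → … → v_3 = j of Σ_t A[v_t][v_{t+1}]. For example, for (i, j) = (0, 1) we minimise over 4 possible intermediate vertex sequences; the minimum is 8, attained along the walk 0 → 1 → 0 → 1.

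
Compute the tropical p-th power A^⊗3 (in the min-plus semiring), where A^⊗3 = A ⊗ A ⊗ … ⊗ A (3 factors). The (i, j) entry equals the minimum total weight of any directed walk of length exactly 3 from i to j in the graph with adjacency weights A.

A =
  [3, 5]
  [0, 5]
A^⊗3 =
  [8, 10]
  [5, 8]

Each entry (A^⊗3)_ij equals the minimum over all length-3 walks i = v_0 → v_1 → … → v_3 = j of Σ_t A[v_t][v_{t+1}]. For example, for (i, j) = (0, 1) we minimise over 4 possible intermediate vertex sequences; the minimum is 10, attained along the walk 0 → 1 → 0 → 1.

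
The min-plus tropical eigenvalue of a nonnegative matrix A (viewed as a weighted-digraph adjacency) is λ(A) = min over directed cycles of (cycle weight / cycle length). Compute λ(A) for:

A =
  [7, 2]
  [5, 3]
λ(A) = 3

Enumerate directed cycles and compute their means (weight / length). Sample:
  cycle 0 → 0: weight = 7, length = 1, mean = 7/1 ≈ 7.000
  cycle 1 → 1: weight = 3, length = 1, mean = 3/1 ≈ 3.000
  cycle 0 → 1 → 0: weight = 7, length = 2, mean = 7/2 ≈ 3.500
  cycle 1 → 0 → 1: weight = 7, length = 2, mean = 7/2 ≈ 3.500
Minimum mean = 3.000, attained e.g. along the cycle 1 → 1 with weight 3 and length 1. So λ(A) = 3/1 = 3.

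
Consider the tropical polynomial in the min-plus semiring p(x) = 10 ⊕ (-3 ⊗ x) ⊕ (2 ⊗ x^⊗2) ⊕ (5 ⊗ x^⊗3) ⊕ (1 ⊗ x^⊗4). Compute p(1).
p(1) = -2

A tropical monomial a ⊗ x^⊗i evaluates to a + i · x. Evaluating each term at x = 1:
  Term 0 contributes 10 + 0 · 1 = 10
  Term 1 contributes -3 + 1 · 1 = -2
  Term 2 contributes 2 + 2 · 1 = 4
  Term 3 contributes 5 + 3 · 1 = 8
  Term 4 contributes 1 + 4 · 1 = 5
p(1) = ⊕ of these = min[10, -2, 4, 8, 5] = -2.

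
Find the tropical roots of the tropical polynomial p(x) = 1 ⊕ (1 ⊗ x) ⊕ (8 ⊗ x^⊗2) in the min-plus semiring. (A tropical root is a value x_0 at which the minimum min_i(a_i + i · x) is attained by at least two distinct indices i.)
Roots: {-7, 0}

Each tropical root is a break point of the lower envelope of the lines y = a_i + i · x (there are 3 lines, with slopes 0, 1, ..., 2). Only the lines that attain the minimum somewhere contribute to roots; other lines are dominated. Here the surviving (envelope) indices are i = 2, i = 1, i = 0.
Intersections between consecutive envelope lines give the roots: for adjacent envelope indices i < j the intersection is x = (a_i − a_j) / (j − i). Reading off the sorted break points: {-7, 0}.
Verification: at each break x_0, at least two indices attain the minimum of min_i(a_i + i · x_0).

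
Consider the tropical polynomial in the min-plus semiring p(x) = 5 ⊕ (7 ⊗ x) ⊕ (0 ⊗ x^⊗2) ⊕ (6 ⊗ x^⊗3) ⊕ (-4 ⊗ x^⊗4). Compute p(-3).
p(-3) = -16

A tropical monomial a ⊗ x^⊗i evaluates to a + i · x. Evaluating each term at x = -3:
  Term 0 contributes 5 + 0 · -3 = 5
  Term 1 contributes 7 + 1 · -3 = 4
  Term 2 contributes 0 + 2 · -3 = -6
  Term 3 contributes 6 + 3 · -3 = -3
  Term 4 contributes -4 + 4 · -3 = -16
p(-3) = ⊕ of these = min[5, 4, -6, -3, -16] = -16.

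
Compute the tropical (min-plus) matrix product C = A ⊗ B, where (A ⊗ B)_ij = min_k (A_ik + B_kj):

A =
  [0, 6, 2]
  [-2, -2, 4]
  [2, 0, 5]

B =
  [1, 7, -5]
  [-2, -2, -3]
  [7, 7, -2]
A ⊗ B =
  [1, 4, -5]
  [-4, -4, -7]
  [-2, -2, -3]

Apply the min-plus product entry-by-entry:
  C[0][0] = min over k of (A[0][0] + B[0][0] = 0 + 1 = 1, A[0][1] + B[1][0] = 6 + -2 = 4, A[0][2] + B[2][0] = 2 + 7 = 9) = 1 (attained at k = 0)
  C[0][1] = min over k of (A[0][0] + B[0][1] = 0 + 7 = 7, A[0][1] + B[1][1] = 6 + -2 = 4, A[0][2] + B[2][1] = 2 + 7 = 9) = 4 (attained at k = 1)
  C[0][2] = min over k of (A[0][0] + B[0][2] = 0 + -5 = -5, A[0][1] + B[1][2] = 6 + -3 = 3, A[0][2] + B[2][2] = 2 + -2 = 0) = -5 (attained at k = 0)
  C[1][0] = min over k of (A[1][0] + B[0][0] = -2 + 1 = -1, A[1][1] + B[1][0] = -2 + -2 = -4, A[1][2] + B[2][0] = 4 + 7 = 11) = -4 (attained at k = 1)
  C[1][1] = min over k of (A[1][0] + B[0][1] = -2 + 7 = 5, A[1][1] + B[1][1] = -2 + -2 = -4, A[1][2] + B[2][1] = 4 + 7 = 11) = -4 (attained at k = 1)
  C[1][2] = min over k of (A[1][0] + B[0][2] = -2 + -5 = -7, A[1][1] + B[1][2] = -2 + -3 = -5, A[1][2] + B[2][2] = 4 + -2 = 2) = -7 (attained at k = 0)
  C[2][0] = min over k of (A[2][0] + B[0][0] = 2 + 1 = 3, A[2][1] + B[1][0] = 0 + -2 = -2, A[2][2] + B[2][0] = 5 + 7 = 12) = -2 (attained at k = 1)
  C[2][1] = min over k of (A[2][0] + B[0][1] = 2 + 7 = 9, A[2][1] + B[1][1] = 0 + -2 = -2, A[2][2] + B[2][1] = 5 + 7 = 12) = -2 (attained at k = 1)
  C[2][2] = min over k of (A[2][0] + B[0][2] = 2 + -5 = -3, A[2][1] + B[1][2] = 0 + -3 = -3, A[2][2] + B[2][2] = 5 + -2 = 3) = -3 (attained at k = 0)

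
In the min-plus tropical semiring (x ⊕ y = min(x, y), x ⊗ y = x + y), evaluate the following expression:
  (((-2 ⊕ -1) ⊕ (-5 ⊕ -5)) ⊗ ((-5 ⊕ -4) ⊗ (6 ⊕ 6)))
(((-2 ⊕ -1) ⊕ (-5 ⊕ -5)) ⊗ ((-5 ⊕ -4) ⊗ (6 ⊕ 6))) = -4

Expand innermost to outermost. Recall ⊕ takes the minimum of its arguments and ⊗ takes their sum. Working out the expression (((-2 ⊕ -1) ⊕ (-5 ⊕ -5)) ⊗ ((-5 ⊕ -4) ⊗ (6 ⊕ 6))) gives -4.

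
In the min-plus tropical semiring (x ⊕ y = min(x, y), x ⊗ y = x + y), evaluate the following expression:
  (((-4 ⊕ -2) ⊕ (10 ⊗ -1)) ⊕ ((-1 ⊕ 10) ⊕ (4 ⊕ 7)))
(((-4 ⊕ -2) ⊕ (10 ⊗ -1)) ⊕ ((-1 ⊕ 10) ⊕ (4 ⊕ 7))) = -4

Expand innermost to outermost. Recall ⊕ takes the minimum of its arguments and ⊗ takes their sum. Working out the expression (((-4 ⊕ -2) ⊕ (10 ⊗ -1)) ⊕ ((-1 ⊕ 10) ⊕ (4 ⊕ 7))) gives -4.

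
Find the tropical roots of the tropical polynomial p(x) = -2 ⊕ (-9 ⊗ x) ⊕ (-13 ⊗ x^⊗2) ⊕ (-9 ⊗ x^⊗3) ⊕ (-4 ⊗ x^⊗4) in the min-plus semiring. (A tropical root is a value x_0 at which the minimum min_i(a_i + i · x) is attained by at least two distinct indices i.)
Roots: {-5, -4, 4, 7}

Each tropical root is a break point of the lower envelope of the lines y = a_i + i · x (there are 5 lines, with slopes 0, 1, ..., 4). Only the lines that attain the minimum somewhere contribute to roots; other lines are dominated. Here the surviving (envelope) indices are i = 4, i = 3, i = 2, i = 1, i = 0.
Intersections between consecutive envelope lines give the roots: for adjacent envelope indices i < j the intersection is x = (a_i − a_j) / (j − i). Reading off the sorted break points: {-5, -4, 4, 7}.
Verification: at each break x_0, at least two indices attain the minimum of min_i(a_i + i · x_0).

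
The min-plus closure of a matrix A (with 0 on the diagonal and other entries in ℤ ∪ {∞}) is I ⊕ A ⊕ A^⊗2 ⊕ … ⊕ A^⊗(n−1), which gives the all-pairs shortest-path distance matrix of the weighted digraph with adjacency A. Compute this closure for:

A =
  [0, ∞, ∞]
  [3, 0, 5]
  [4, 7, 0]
Closure =
  [0, ∞, ∞]
  [3, 0, 5]
  [4, 7, 0]

This is the Floyd-Warshall all-pairs shortest-path computation. For each intermediate vertex k = 0, 1, …, 2, update dist[i][j] ← min(dist[i][j], dist[i][k] + dist[k][j]). The final matrix gives, for each (i, j), the minimum total weight of any directed path from i to j (possibly empty when i = j).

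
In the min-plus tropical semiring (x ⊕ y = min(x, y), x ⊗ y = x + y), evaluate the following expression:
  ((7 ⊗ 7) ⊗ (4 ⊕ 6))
((7 ⊗ 7) ⊗ (4 ⊕ 6)) = 18

Expand innermost to outermost. Recall ⊕ takes the minimum of its arguments and ⊗ takes their sum. Working out the expression ((7 ⊗ 7) ⊗ (4 ⊕ 6)) gives 18.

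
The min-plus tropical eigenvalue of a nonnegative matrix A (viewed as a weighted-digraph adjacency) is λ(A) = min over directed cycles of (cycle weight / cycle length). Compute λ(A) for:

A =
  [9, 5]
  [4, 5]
λ(A) = 9/2

Enumerate directed cycles and compute their means (weight / length). Sample:
  cycle 0 → 0: weight = 9, length = 1, mean = 9/1 ≈ 9.000
  cycle 1 → 1: weight = 5, length = 1, mean = 5/1 ≈ 5.000
  cycle 0 → 1 → 0: weight = 9, length = 2, mean = 9/2 ≈ 4.500
  cycle 1 → 0 → 1: weight = 9, length = 2, mean = 9/2 ≈ 4.500
Minimum mean = 4.500, attained e.g. along the cycle 0 → 1 → 0 with weight 9 and length 2. So λ(A) = 9/2 = 9/2.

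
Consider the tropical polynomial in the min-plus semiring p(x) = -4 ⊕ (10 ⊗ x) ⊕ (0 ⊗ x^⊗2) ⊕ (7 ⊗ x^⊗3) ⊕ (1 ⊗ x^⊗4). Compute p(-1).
p(-1) = -4

A tropical monomial a ⊗ x^⊗i evaluates to a + i · x. Evaluating each term at x = -1:
  Term 0 contributes -4 + 0 · -1 = -4
  Term 1 contributes 10 + 1 · -1 = 9
  Term 2 contributes 0 + 2 · -1 = -2
  Term 3 contributes 7 + 3 · -1 = 4
  Term 4 contributes 1 + 4 · -1 = -3
p(-1) = ⊕ of these = min[-4, 9, -2, 4, -3] = -4.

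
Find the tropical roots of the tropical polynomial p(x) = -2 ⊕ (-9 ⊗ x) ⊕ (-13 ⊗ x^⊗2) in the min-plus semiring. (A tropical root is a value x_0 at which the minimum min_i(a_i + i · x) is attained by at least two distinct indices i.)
Roots: {4, 7}

Each tropical root is a break point of the lower envelope of the lines y = a_i + i · x (there are 3 lines, with slopes 0, 1, ..., 2). Only the lines that attain the minimum somewhere contribute to roots; other lines are dominated. Here the surviving (envelope) indices are i = 2, i = 1, i = 0.
Intersections between consecutive envelope lines give the roots: for adjacent envelope indices i < j the intersection is x = (a_i − a_j) / (j − i). Reading off the sorted break points: {4, 7}.
Verification: at each break x_0, at least two indices attain the minimum of min_i(a_i + i · x_0).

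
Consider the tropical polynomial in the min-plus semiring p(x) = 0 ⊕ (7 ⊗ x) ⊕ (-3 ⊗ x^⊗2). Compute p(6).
p(6) = 0

A tropical monomial a ⊗ x^⊗i evaluates to a + i · x. Evaluating each term at x = 6:
  Term 0 contributes 0 + 0 · 6 = 0
  Term 1 contributes 7 + 1 · 6 = 13
  Term 2 contributes -3 + 2 · 6 = 9
p(6) = ⊕ of these = min[0, 13, 9] = 0.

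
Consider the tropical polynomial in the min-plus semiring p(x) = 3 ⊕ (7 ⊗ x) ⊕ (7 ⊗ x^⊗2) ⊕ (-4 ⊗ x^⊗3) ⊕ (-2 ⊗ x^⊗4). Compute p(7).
p(7) = 3

A tropical monomial a ⊗ x^⊗i evaluates to a + i · x. Evaluating each term at x = 7:
  Term 0 contributes 3 + 0 · 7 = 3
  Term 1 contributes 7 + 1 · 7 = 14
  Term 2 contributes 7 + 2 · 7 = 21
  Term 3 contributes -4 + 3 · 7 = 17
  Term 4 contributes -2 + 4 · 7 = 26
p(7) = ⊕ of these = min[3, 14, 21, 17, 26] = 3.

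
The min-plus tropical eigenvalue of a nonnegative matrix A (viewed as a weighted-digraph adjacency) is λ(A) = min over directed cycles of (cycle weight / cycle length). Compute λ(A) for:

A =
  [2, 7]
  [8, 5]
λ(A) = 2

Enumerate directed cycles and compute their means (weight / length). Sample:
  cycle 0 → 0: weight = 2, length = 1, mean = 2/1 ≈ 2.000
  cycle 1 → 1: weight = 5, length = 1, mean = 5/1 ≈ 5.000
  cycle 0 → 1 → 0: weight = 15, length = 2, mean = 15/2 ≈ 7.500
  cycle 1 → 0 → 1: weight = 15, length = 2, mean = 15/2 ≈ 7.500
Minimum mean = 2.000, attained e.g. along the cycle 0 → 0 with weight 2 and length 1. So λ(A) = 2/1 = 2.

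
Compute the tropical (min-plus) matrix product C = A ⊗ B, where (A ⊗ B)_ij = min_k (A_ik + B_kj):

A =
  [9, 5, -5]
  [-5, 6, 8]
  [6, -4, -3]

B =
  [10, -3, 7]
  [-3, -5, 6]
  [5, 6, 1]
A ⊗ B =
  [0, 0, -4]
  [3, -8, 2]
  [-7, -9, -2]

Apply the min-plus product entry-by-entry:
  C[0][0] = min over k of (A[0][0] + B[0][0] = 9 + 10 = 19, A[0][1] + B[1][0] = 5 + -3 = 2, A[0][2] + B[2][0] = -5 + 5 = 0) = 0 (attained at k = 2)
  C[0][1] = min over k of (A[0][0] + B[0][1] = 9 + -3 = 6, A[0][1] + B[1][1] = 5 + -5 = 0, A[0][2] + B[2][1] = -5 + 6 = 1) = 0 (attained at k = 1)
  C[0][2] = min over k of (A[0][0] + B[0][2] = 9 + 7 = 16, A[0][1] + B[1][2] = 5 + 6 = 11, A[0][2] + B[2][2] = -5 + 1 = -4) = -4 (attained at k = 2)
  C[1][0] = min over k of (A[1][0] + B[0][0] = -5 + 10 = 5, A[1][1] + B[1][0] = 6 + -3 = 3, A[1][2] + B[2][0] = 8 + 5 = 13) = 3 (attained at k = 1)
  C[1][1] = min over k of (A[1][0] + B[0][1] = -5 + -3 = -8, A[1][1] + B[1][1] = 6 + -5 = 1, A[1][2] + B[2][1] = 8 + 6 = 14) = -8 (attained at k = 0)
  C[1][2] = min over k of (A[1][0] + B[0][2] = -5 + 7 = 2, A[1][1] + B[1][2] = 6 + 6 = 12, A[1][2] + B[2][2] = 8 + 1 = 9) = 2 (attained at k = 0)
  C[2][0] = min over k of (A[2][0] + B[0][0] = 6 + 10 = 16, A[2][1] + B[1][0] = -4 + -3 = -7, A[2][2] + B[2][0] = -3 + 5 = 2) = -7 (attained at k = 1)
  C[2][1] = min over k of (A[2][0] + B[0][1] = 6 + -3 = 3, A[2][1] + B[1][1] = -4 + -5 = -9, A[2][2] + B[2][1] = -3 + 6 = 3) = -9 (attained at k = 1)
  C[2][2] = min over k of (A[2][0] + B[0][2] = 6 + 7 = 13, A[2][1] + B[1][2] = -4 + 6 = 2, A[2][2] + B[2][2] = -3 + 1 = -2) = -2 (attained at k = 2)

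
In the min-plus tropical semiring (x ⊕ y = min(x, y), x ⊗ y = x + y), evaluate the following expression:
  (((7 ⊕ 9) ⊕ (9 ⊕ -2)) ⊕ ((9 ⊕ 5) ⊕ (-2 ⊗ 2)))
(((7 ⊕ 9) ⊕ (9 ⊕ -2)) ⊕ ((9 ⊕ 5) ⊕ (-2 ⊗ 2))) = -2

Expand innermost to outermost. Recall ⊕ takes the minimum of its arguments and ⊗ takes their sum. Working out the expression (((7 ⊕ 9) ⊕ (9 ⊕ -2)) ⊕ ((9 ⊕ 5) ⊕ (-2 ⊗ 2))) gives -2.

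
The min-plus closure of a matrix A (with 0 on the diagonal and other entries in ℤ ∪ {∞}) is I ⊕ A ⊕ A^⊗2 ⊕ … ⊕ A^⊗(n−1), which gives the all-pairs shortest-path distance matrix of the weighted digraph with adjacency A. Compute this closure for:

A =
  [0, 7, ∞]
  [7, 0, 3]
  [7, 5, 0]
Closure =
  [0, 7, 10]
  [7, 0, 3]
  [7, 5, 0]

This is the Floyd-Warshall all-pairs shortest-path computation. For each intermediate vertex k = 0, 1, …, 2, update dist[i][j] ← min(dist[i][j], dist[i][k] + dist[k][j]). The final matrix gives, for each (i, j), the minimum total weight of any directed path from i to j (possibly empty when i = j).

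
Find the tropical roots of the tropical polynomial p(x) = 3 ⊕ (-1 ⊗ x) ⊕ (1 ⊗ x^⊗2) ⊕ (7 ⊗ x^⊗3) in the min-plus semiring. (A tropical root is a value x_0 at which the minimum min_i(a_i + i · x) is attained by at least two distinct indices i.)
Roots: {-6, -2, 4}

Each tropical root is a break point of the lower envelope of the lines y = a_i + i · x (there are 4 lines, with slopes 0, 1, ..., 3). Only the lines that attain the minimum somewhere contribute to roots; other lines are dominated. Here the surviving (envelope) indices are i = 3, i = 2, i = 1, i = 0.
Intersections between consecutive envelope lines give the roots: for adjacent envelope indices i < j the intersection is x = (a_i − a_j) / (j − i). Reading off the sorted break points: {-6, -2, 4}.
Verification: at each break x_0, at least two indices attain the minimum of min_i(a_i + i · x_0).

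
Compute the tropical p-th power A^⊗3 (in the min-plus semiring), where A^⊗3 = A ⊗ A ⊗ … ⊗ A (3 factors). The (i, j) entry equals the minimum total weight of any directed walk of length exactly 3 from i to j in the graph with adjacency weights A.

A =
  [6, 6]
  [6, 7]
A^⊗3 =
  [18, 18]
  [18, 18]

Each entry (A^⊗3)_ij equals the minimum over all length-3 walks i = v_0 → v_1 → … → v_3 = j of Σ_t A[v_t][v_{t+1}]. For example, for (i, j) = (0, 1) we minimise over 4 possible intermediate vertex sequences; the minimum is 18, attained along the walk 0 → 0 → 0 → 1.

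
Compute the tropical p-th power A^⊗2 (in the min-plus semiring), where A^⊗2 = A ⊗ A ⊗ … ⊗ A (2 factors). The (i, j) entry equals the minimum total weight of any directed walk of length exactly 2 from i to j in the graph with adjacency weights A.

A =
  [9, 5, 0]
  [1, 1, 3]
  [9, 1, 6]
A^⊗2 =
  [6, 1, 6]
  [2, 2, 1]
  [2, 2, 4]

Each entry (A^⊗2)_ij equals the minimum over all length-2 walks i = v_0 → v_1 → … → v_2 = j of Σ_t A[v_t][v_{t+1}]. For example, for (i, j) = (0, 2) we minimise over 3 possible intermediate vertex sequences; the minimum is 6, attained along the walk 0 → 2 → 2.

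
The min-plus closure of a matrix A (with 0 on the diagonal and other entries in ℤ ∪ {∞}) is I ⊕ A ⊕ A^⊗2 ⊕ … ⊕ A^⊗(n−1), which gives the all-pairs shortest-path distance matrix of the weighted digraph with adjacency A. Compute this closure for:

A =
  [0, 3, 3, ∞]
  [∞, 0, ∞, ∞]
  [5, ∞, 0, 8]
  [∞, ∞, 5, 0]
Closure =
  [0, 3, 3, 11]
  [∞, 0, ∞, ∞]
  [5, 8, 0, 8]
  [10, 13, 5, 0]

This is the Floyd-Warshall all-pairs shortest-path computation. For each intermediate vertex k = 0, 1, …, 3, update dist[i][j] ← min(dist[i][j], dist[i][k] + dist[k][j]). The final matrix gives, for each (i, j), the minimum total weight of any directed path from i to j (possibly empty when i = j).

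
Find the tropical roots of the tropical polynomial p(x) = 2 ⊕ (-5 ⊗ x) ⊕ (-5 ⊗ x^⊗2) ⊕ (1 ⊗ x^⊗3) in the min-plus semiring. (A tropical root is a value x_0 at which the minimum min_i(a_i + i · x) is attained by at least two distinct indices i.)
Roots: {-6, 0, 7}

Each tropical root is a break point of the lower envelope of the lines y = a_i + i · x (there are 4 lines, with slopes 0, 1, ..., 3). Only the lines that attain the minimum somewhere contribute to roots; other lines are dominated. Here the surviving (envelope) indices are i = 3, i = 2, i = 1, i = 0.
Intersections between consecutive envelope lines give the roots: for adjacent envelope indices i < j the intersection is x = (a_i − a_j) / (j − i). Reading off the sorted break points: {-6, 0, 7}.
Verification: at each break x_0, at least two indices attain the minimum of min_i(a_i + i · x_0).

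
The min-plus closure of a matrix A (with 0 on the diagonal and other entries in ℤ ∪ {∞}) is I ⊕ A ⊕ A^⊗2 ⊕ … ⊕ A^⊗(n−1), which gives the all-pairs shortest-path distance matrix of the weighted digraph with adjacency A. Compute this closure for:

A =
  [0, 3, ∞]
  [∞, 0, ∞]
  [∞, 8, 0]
Closure =
  [0, 3, ∞]
  [∞, 0, ∞]
  [∞, 8, 0]

This is the Floyd-Warshall all-pairs shortest-path computation. For each intermediate vertex k = 0, 1, …, 2, update dist[i][j] ← min(dist[i][j], dist[i][k] + dist[k][j]). The final matrix gives, for each (i, j), the minimum total weight of any directed path from i to j (possibly empty when i = j).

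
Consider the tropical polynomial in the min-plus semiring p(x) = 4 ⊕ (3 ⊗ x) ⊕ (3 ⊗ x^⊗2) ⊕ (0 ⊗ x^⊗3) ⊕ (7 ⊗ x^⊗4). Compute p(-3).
p(-3) = -9

A tropical monomial a ⊗ x^⊗i evaluates to a + i · x. Evaluating each term at x = -3:
  Term 0 contributes 4 + 0 · -3 = 4
  Term 1 contributes 3 + 1 · -3 = 0
  Term 2 contributes 3 + 2 · -3 = -3
  Term 3 contributes 0 + 3 · -3 = -9
  Term 4 contributes 7 + 4 · -3 = -5
p(-3) = ⊕ of these = min[4, 0, -3, -9, -5] = -9.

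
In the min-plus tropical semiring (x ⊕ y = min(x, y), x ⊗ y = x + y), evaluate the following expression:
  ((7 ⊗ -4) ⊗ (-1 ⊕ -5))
((7 ⊗ -4) ⊗ (-1 ⊕ -5)) = -2

Expand innermost to outermost. Recall ⊕ takes the minimum of its arguments and ⊗ takes their sum. Working out the expression ((7 ⊗ -4) ⊗ (-1 ⊕ -5)) gives -2.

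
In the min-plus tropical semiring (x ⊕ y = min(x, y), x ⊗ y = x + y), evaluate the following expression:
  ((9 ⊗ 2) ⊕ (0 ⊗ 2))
((9 ⊗ 2) ⊕ (0 ⊗ 2)) = 2

Expand innermost to outermost. Recall ⊕ takes the minimum of its arguments and ⊗ takes their sum. Working out the expression ((9 ⊗ 2) ⊕ (0 ⊗ 2)) gives 2.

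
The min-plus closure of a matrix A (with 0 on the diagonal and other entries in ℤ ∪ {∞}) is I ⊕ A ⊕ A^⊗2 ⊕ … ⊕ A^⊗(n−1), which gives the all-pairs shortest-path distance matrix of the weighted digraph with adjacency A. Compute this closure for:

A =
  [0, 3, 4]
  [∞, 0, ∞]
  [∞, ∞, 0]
Closure =
  [0, 3, 4]
  [∞, 0, ∞]
  [∞, ∞, 0]

This is the Floyd-Warshall all-pairs shortest-path computation. For each intermediate vertex k = 0, 1, …, 2, update dist[i][j] ← min(dist[i][j], dist[i][k] + dist[k][j]). The final matrix gives, for each (i, j), the minimum total weight of any directed path from i to j (possibly empty when i = j).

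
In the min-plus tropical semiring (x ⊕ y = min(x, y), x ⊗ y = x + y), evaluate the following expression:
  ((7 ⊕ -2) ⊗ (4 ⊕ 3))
((7 ⊕ -2) ⊗ (4 ⊕ 3)) = 1

Expand innermost to outermost. Recall ⊕ takes the minimum of its arguments and ⊗ takes their sum. Working out the expression ((7 ⊕ -2) ⊗ (4 ⊕ 3)) gives 1.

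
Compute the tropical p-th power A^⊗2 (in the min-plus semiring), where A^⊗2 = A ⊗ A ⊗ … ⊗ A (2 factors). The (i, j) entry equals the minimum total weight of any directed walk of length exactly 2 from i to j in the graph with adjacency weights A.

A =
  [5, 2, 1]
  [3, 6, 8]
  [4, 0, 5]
A^⊗2 =
  [5, 1, 6]
  [8, 5, 4]
  [3, 5, 5]

Each entry (A^⊗2)_ij equals the minimum over all length-2 walks i = v_0 → v_1 → … → v_2 = j of Σ_t A[v_t][v_{t+1}]. For example, for (i, j) = (0, 2) we minimise over 3 possible intermediate vertex sequences; the minimum is 6, attained along the walk 0 → 0 → 2.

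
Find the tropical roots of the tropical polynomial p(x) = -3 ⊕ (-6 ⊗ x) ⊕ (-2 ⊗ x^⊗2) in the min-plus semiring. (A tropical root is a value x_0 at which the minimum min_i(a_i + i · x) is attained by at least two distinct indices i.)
Roots: {-4, 3}

Each tropical root is a break point of the lower envelope of the lines y = a_i + i · x (there are 3 lines, with slopes 0, 1, ..., 2). Only the lines that attain the minimum somewhere contribute to roots; other lines are dominated. Here the surviving (envelope) indices are i = 2, i = 1, i = 0.
Intersections between consecutive envelope lines give the roots: for adjacent envelope indices i < j the intersection is x = (a_i − a_j) / (j − i). Reading off the sorted break points: {-4, 3}.
Verification: at each break x_0, at least two indices attain the minimum of min_i(a_i + i · x_0).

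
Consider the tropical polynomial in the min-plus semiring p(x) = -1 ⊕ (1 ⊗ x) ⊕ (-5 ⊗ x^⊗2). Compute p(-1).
p(-1) = -7

A tropical monomial a ⊗ x^⊗i evaluates to a + i · x. Evaluating each term at x = -1:
  Term 0 contributes -1 + 0 · -1 = -1
  Term 1 contributes 1 + 1 · -1 = 0
  Term 2 contributes -5 + 2 · -1 = -7
p(-1) = ⊕ of these = min[-1, 0, -7] = -7.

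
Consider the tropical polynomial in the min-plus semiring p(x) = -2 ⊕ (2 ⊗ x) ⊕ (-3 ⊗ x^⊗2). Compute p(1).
p(1) = -2

A tropical monomial a ⊗ x^⊗i evaluates to a + i · x. Evaluating each term at x = 1:
  Term 0 contributes -2 + 0 · 1 = -2
  Term 1 contributes 2 + 1 · 1 = 3
  Term 2 contributes -3 + 2 · 1 = -1
p(1) = ⊕ of these = min[-2, 3, -1] = -2.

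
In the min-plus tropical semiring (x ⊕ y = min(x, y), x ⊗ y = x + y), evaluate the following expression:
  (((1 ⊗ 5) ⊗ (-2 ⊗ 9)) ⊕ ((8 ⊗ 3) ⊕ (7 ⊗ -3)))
(((1 ⊗ 5) ⊗ (-2 ⊗ 9)) ⊕ ((8 ⊗ 3) ⊕ (7 ⊗ -3))) = 4

Expand innermost to outermost. Recall ⊕ takes the minimum of its arguments and ⊗ takes their sum. Working out the expression (((1 ⊗ 5) ⊗ (-2 ⊗ 9)) ⊕ ((8 ⊗ 3) ⊕ (7 ⊗ -3))) gives 4.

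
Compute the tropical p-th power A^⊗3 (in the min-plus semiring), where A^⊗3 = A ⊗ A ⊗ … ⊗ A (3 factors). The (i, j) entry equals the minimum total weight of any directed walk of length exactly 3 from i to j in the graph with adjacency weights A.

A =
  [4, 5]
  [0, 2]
A^⊗3 =
  [7, 9]
  [4, 6]

Each entry (A^⊗3)_ij equals the minimum over all length-3 walks i = v_0 → v_1 → … → v_3 = j of Σ_t A[v_t][v_{t+1}]. For example, for (i, j) = (0, 1) we minimise over 4 possible intermediate vertex sequences; the minimum is 9, attained along the walk 0 → 1 → 1 → 1.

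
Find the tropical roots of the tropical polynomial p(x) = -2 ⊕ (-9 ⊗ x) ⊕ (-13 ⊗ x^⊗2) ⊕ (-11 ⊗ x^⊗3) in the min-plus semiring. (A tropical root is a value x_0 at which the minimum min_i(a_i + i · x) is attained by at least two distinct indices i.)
Roots: {-2, 4, 7}

Each tropical root is a break point of the lower envelope of the lines y = a_i + i · x (there are 4 lines, with slopes 0, 1, ..., 3). Only the lines that attain the minimum somewhere contribute to roots; other lines are dominated. Here the surviving (envelope) indices are i = 3, i = 2, i = 1, i = 0.
Intersections between consecutive envelope lines give the roots: for adjacent envelope indices i < j the intersection is x = (a_i − a_j) / (j − i). Reading off the sorted break points: {-2, 4, 7}.
Verification: at each break x_0, at least two indices attain the minimum of min_i(a_i + i · x_0).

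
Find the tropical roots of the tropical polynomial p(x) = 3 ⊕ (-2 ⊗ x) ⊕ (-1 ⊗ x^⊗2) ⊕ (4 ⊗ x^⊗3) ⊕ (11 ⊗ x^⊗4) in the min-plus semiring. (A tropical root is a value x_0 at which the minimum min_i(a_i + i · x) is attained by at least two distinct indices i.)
Roots: {-7, -5, -1, 5}

Each tropical root is a break point of the lower envelope of the lines y = a_i + i · x (there are 5 lines, with slopes 0, 1, ..., 4). Only the lines that attain the minimum somewhere contribute to roots; other lines are dominated. Here the surviving (envelope) indices are i = 4, i = 3, i = 2, i = 1, i = 0.
Intersections between consecutive envelope lines give the roots: for adjacent envelope indices i < j the intersection is x = (a_i − a_j) / (j − i). Reading off the sorted break points: {-7, -5, -1, 5}.
Verification: at each break x_0, at least two indices attain the minimum of min_i(a_i + i · x_0).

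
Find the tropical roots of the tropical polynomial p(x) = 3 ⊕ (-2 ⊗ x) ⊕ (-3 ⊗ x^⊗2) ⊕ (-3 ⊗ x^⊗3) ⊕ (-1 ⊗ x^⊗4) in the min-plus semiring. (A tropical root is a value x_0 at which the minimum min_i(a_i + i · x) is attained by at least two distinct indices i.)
Roots: {-2, 0, 1, 5}

Each tropical root is a break point of the lower envelope of the lines y = a_i + i · x (there are 5 lines, with slopes 0, 1, ..., 4). Only the lines that attain the minimum somewhere contribute to roots; other lines are dominated. Here the surviving (envelope) indices are i = 4, i = 3, i = 2, i = 1, i = 0.
Intersections between consecutive envelope lines give the roots: for adjacent envelope indices i < j the intersection is x = (a_i − a_j) / (j − i). Reading off the sorted break points: {-2, 0, 1, 5}.
Verification: at each break x_0, at least two indices attain the minimum of min_i(a_i + i · x_0).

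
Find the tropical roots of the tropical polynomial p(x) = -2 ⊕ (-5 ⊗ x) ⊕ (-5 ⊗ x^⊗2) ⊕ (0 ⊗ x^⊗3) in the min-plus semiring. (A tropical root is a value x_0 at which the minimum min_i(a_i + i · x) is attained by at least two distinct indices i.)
Roots: {-5, 0, 3}

Each tropical root is a break point of the lower envelope of the lines y = a_i + i · x (there are 4 lines, with slopes 0, 1, ..., 3). Only the lines that attain the minimum somewhere contribute to roots; other lines are dominated. Here the surviving (envelope) indices are i = 3, i = 2, i = 1, i = 0.
Intersections between consecutive envelope lines give the roots: for adjacent envelope indices i < j the intersection is x = (a_i − a_j) / (j − i). Reading off the sorted break points: {-5, 0, 3}.
Verification: at each break x_0, at least two indices attain the minimum of min_i(a_i + i · x_0).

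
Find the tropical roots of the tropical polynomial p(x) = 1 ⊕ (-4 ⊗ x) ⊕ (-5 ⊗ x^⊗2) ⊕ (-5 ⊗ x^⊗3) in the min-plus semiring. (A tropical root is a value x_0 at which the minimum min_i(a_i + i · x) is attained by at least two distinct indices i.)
Roots: {0, 1, 5}

Each tropical root is a break point of the lower envelope of the lines y = a_i + i · x (there are 4 lines, with slopes 0, 1, ..., 3). Only the lines that attain the minimum somewhere contribute to roots; other lines are dominated. Here the surviving (envelope) indices are i = 3, i = 2, i = 1, i = 0.
Intersections between consecutive envelope lines give the roots: for adjacent envelope indices i < j the intersection is x = (a_i − a_j) / (j − i). Reading off the sorted break points: {0, 1, 5}.
Verification: at each break x_0, at least two indices attain the minimum of min_i(a_i + i · x_0).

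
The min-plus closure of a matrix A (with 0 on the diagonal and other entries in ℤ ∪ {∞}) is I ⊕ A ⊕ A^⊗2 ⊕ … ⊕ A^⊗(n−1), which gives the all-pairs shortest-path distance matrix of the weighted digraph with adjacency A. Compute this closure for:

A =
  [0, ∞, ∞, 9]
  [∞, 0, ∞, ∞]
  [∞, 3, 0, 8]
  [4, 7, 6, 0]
Closure =
  [0, 16, 15, 9]
  [∞, 0, ∞, ∞]
  [12, 3, 0, 8]
  [4, 7, 6, 0]

This is the Floyd-Warshall all-pairs shortest-path computation. For each intermediate vertex k = 0, 1, …, 3, update dist[i][j] ← min(dist[i][j], dist[i][k] + dist[k][j]). The final matrix gives, for each (i, j), the minimum total weight of any directed path from i to j (possibly empty when i = j).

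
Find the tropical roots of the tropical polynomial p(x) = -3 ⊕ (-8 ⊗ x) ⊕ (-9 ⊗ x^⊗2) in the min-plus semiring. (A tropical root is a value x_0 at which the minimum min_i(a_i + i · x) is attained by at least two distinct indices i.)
Roots: {1, 5}

Each tropical root is a break point of the lower envelope of the lines y = a_i + i · x (there are 3 lines, with slopes 0, 1, ..., 2). Only the lines that attain the minimum somewhere contribute to roots; other lines are dominated. Here the surviving (envelope) indices are i = 2, i = 1, i = 0.
Intersections between consecutive envelope lines give the roots: for adjacent envelope indices i < j the intersection is x = (a_i − a_j) / (j − i). Reading off the sorted break points: {1, 5}.
Verification: at each break x_0, at least two indices attain the minimum of min_i(a_i + i · x_0).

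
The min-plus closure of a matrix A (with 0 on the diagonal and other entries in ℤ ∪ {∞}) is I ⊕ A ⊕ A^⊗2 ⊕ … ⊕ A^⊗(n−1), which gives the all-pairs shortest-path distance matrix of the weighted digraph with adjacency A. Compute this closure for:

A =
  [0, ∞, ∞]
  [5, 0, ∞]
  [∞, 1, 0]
Closure =
  [0, ∞, ∞]
  [5, 0, ∞]
  [6, 1, 0]

This is the Floyd-Warshall all-pairs shortest-path computation. For each intermediate vertex k = 0, 1, …, 2, update dist[i][j] ← min(dist[i][j], dist[i][k] + dist[k][j]). The final matrix gives, for each (i, j), the minimum total weight of any directed path from i to j (possibly empty when i = j).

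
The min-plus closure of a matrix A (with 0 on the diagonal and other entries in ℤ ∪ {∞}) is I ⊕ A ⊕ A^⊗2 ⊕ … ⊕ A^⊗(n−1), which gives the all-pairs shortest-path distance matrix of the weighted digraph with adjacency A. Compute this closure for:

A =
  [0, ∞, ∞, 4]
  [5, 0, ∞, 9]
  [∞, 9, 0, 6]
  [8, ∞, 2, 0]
Closure =
  [0, 15, 6, 4]
  [5, 0, 11, 9]
  [14, 9, 0, 6]
  [8, 11, 2, 0]

This is the Floyd-Warshall all-pairs shortest-path computation. For each intermediate vertex k = 0, 1, …, 3, update dist[i][j] ← min(dist[i][j], dist[i][k] + dist[k][j]). The final matrix gives, for each (i, j), the minimum total weight of any directed path from i to j (possibly empty when i = j).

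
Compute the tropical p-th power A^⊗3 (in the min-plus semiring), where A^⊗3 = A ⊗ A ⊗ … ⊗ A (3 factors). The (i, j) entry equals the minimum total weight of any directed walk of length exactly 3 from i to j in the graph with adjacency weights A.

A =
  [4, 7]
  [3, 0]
A^⊗3 =
  [10, 7]
  [3, 0]

Each entry (A^⊗3)_ij equals the minimum over all length-3 walks i = v_0 → v_1 → … → v_3 = j of Σ_t A[v_t][v_{t+1}]. For example, for (i, j) = (0, 1) we minimise over 4 possible intermediate vertex sequences; the minimum is 7, attained along the walk 0 → 1 → 1 → 1.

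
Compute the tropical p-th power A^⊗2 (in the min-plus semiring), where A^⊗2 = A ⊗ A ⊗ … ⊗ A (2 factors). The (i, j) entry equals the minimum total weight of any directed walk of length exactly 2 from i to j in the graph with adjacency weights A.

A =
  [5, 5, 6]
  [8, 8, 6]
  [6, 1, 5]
A^⊗2 =
  [10, 7, 11]
  [12, 7, 11]
  [9, 6, 7]

Each entry (A^⊗2)_ij equals the minimum over all length-2 walks i = v_0 → v_1 → … → v_2 = j of Σ_t A[v_t][v_{t+1}]. For example, for (i, j) = (0, 2) we minimise over 3 possible intermediate vertex sequences; the minimum is 11, attained along the walk 0 → 0 → 2.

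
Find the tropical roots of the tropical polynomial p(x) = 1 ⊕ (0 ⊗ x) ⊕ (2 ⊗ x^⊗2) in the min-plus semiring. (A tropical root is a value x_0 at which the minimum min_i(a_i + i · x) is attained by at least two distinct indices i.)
Roots: {-2, 1}

Each tropical root is a break point of the lower envelope of the lines y = a_i + i · x (there are 3 lines, with slopes 0, 1, ..., 2). Only the lines that attain the minimum somewhere contribute to roots; other lines are dominated. Here the surviving (envelope) indices are i = 2, i = 1, i = 0.
Intersections between consecutive envelope lines give the roots: for adjacent envelope indices i < j the intersection is x = (a_i − a_j) / (j − i). Reading off the sorted break points: {-2, 1}.
Verification: at each break x_0, at least two indices attain the minimum of min_i(a_i + i · x_0).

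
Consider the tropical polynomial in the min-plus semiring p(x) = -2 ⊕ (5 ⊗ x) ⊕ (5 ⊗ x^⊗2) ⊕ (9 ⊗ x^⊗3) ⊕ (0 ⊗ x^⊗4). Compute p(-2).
p(-2) = -8

A tropical monomial a ⊗ x^⊗i evaluates to a + i · x. Evaluating each term at x = -2:
  Term 0 contributes -2 + 0 · -2 = -2
  Term 1 contributes 5 + 1 · -2 = 3
  Term 2 contributes 5 + 2 · -2 = 1
  Term 3 contributes 9 + 3 · -2 = 3
  Term 4 contributes 0 + 4 · -2 = -8
p(-2) = ⊕ of these = min[-2, 3, 1, 3, -8] = -8.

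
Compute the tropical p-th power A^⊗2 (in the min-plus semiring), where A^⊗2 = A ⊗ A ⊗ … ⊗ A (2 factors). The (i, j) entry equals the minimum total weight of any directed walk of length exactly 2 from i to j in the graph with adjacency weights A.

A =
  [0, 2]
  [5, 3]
A^⊗2 =
  [0, 2]
  [5, 6]

Each entry (A^⊗2)_ij equals the minimum over all length-2 walks i = v_0 → v_1 → … → v_2 = j of Σ_t A[v_t][v_{t+1}]. For example, for (i, j) = (0, 1) we minimise over 2 possible intermediate vertex sequences; the minimum is 2, attained along the walk 0 → 0 → 1.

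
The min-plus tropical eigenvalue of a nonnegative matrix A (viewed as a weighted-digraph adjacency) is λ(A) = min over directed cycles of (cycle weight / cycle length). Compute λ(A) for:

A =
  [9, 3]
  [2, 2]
λ(A) = 2

Enumerate directed cycles and compute their means (weight / length). Sample:
  cycle 0 → 0: weight = 9, length = 1, mean = 9/1 ≈ 9.000
  cycle 1 → 1: weight = 2, length = 1, mean = 2/1 ≈ 2.000
  cycle 0 → 1 → 0: weight = 5, length = 2, mean = 5/2 ≈ 2.500
  cycle 1 → 0 → 1: weight = 5, length = 2, mean = 5/2 ≈ 2.500
Minimum mean = 2.000, attained e.g. along the cycle 1 → 1 with weight 2 and length 1. So λ(A) = 2/1 = 2.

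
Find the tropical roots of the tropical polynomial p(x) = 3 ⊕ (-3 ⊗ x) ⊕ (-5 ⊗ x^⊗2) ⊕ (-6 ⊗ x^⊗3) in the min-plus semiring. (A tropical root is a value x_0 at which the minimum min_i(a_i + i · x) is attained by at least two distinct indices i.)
Roots: {1, 2, 6}

Each tropical root is a break point of the lower envelope of the lines y = a_i + i · x (there are 4 lines, with slopes 0, 1, ..., 3). Only the lines that attain the minimum somewhere contribute to roots; other lines are dominated. Here the surviving (envelope) indices are i = 3, i = 2, i = 1, i = 0.
Intersections between consecutive envelope lines give the roots: for adjacent envelope indices i < j the intersection is x = (a_i − a_j) / (j − i). Reading off the sorted break points: {1, 2, 6}.
Verification: at each break x_0, at least two indices attain the minimum of min_i(a_i + i · x_0).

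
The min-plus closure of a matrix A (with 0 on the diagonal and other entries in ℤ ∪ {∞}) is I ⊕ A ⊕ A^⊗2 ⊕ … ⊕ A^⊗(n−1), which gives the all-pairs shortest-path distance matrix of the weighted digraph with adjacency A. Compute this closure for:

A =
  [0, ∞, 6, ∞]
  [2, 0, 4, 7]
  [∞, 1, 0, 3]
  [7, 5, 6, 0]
Closure =
  [0, 7, 6, 9]
  [2, 0, 4, 7]
  [3, 1, 0, 3]
  [7, 5, 6, 0]

This is the Floyd-Warshall all-pairs shortest-path computation. For each intermediate vertex k = 0, 1, …, 3, update dist[i][j] ← min(dist[i][j], dist[i][k] + dist[k][j]). The final matrix gives, for each (i, j), the minimum total weight of any directed path from i to j (possibly empty when i = j).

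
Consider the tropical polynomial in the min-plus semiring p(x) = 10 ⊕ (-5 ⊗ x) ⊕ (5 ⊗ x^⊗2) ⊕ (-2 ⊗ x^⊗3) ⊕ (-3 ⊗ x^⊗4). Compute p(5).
p(5) = 0

A tropical monomial a ⊗ x^⊗i evaluates to a + i · x. Evaluating each term at x = 5:
  Term 0 contributes 10 + 0 · 5 = 10
  Term 1 contributes -5 + 1 · 5 = 0
  Term 2 contributes 5 + 2 · 5 = 15
  Term 3 contributes -2 + 3 · 5 = 13
  Term 4 contributes -3 + 4 · 5 = 17
p(5) = ⊕ of these = min[10, 0, 15, 13, 17] = 0.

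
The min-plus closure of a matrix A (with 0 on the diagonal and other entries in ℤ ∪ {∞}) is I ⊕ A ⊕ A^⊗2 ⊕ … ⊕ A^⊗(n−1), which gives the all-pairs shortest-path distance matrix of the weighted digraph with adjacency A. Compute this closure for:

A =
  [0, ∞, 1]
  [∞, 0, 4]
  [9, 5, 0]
Closure =
  [0, 6, 1]
  [13, 0, 4]
  [9, 5, 0]

This is the Floyd-Warshall all-pairs shortest-path computation. For each intermediate vertex k = 0, 1, …, 2, update dist[i][j] ← min(dist[i][j], dist[i][k] + dist[k][j]). The final matrix gives, for each (i, j), the minimum total weight of any directed path from i to j (possibly empty when i = j).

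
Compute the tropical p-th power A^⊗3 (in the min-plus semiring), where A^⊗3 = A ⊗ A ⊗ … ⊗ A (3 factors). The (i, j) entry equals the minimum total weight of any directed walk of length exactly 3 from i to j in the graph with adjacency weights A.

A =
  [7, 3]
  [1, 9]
A^⊗3 =
  [11, 7]
  [5, 11]

Each entry (A^⊗3)_ij equals the minimum over all length-3 walks i = v_0 → v_1 → … → v_3 = j of Σ_t A[v_t][v_{t+1}]. For example, for (i, j) = (0, 1) we minimise over 4 possible intermediate vertex sequences; the minimum is 7, attained along the walk 0 → 1 → 0 → 1.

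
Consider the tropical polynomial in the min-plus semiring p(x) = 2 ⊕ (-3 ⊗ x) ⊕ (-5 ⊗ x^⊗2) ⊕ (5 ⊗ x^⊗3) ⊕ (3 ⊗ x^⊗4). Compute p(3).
p(3) = 0

A tropical monomial a ⊗ x^⊗i evaluates to a + i · x. Evaluating each term at x = 3:
  Term 0 contributes 2 + 0 · 3 = 2
  Term 1 contributes -3 + 1 · 3 = 0
  Term 2 contributes -5 + 2 · 3 = 1
  Term 3 contributes 5 + 3 · 3 = 14
  Term 4 contributes 3 + 4 · 3 = 15
p(3) = ⊕ of these = min[2, 0, 1, 14, 15] = 0.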